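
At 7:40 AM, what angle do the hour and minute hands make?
Hour hand position: 7 x 30 + 40 x 0.5 = 230 degrees
Minute hand position: 40 x 6 = 240 degrees
Difference: |230 - 240| = 10 degrees
The angle between the hands is 10 degrees

Final answer: 10 degrees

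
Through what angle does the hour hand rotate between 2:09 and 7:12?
The hour hand moves 0.5 degrees per minute.
Time elapsed: 7:12 - 2:09 = 303 minutes
Angular displacement: 303 x 0.5 = 151.5 degrees

Final answer: 151.5 degrees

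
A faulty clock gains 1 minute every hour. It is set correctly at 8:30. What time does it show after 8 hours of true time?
For every 60 true minutes, the faulty clock advances 60 + 1 = 61 minutes.
True elapsed: 8 hours = 480 minutes.
Faulty clock advances: 480 x 61/60 = 488 minutes (drift: 8 minutes ahead).
Shown time: 8:30 + 488 minutes = 4:38.

Final answer: 4:38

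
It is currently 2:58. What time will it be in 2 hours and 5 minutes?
Starting time: 2:58
Adding 5 minutes to 58 minutes: 58 + 5 = 63 minutes = 1 hour and 3 minutes
Adding 2 hours: 2 + 2 + 1 (carry) = 5
Final time: 5:03

Final answer: 5:03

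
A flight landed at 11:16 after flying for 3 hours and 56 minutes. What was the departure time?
Starting time: 11:16 = 676 total minutes past 12:00
Subtracting: 3 hours and 56 minutes = 236 minutes
676 - 236 = 440 minutes
= 7 hours and 20 minutes past 12:00 = 7:20

Final answer: 7:20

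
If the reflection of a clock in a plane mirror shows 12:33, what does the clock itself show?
Reflection across the vertical (12-6) axis maps a hand at angle A degrees to (360 - A) degrees, which sends a reading of T minutes past 12:00 to (720 - T) minutes past 12:00.
Mirror reads 12:33 = 33 minutes past 12:00.
Actual time: (720 - 33) mod 720 = 687 minutes = 11:27.

Final answer: 11:27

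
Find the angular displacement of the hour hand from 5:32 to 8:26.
The hour hand moves 0.5 degrees per minute.
Time elapsed: 8:26 - 5:32 = 174 minutes
Angular displacement: 174 x 0.5 = 87 degrees

Final answer: 87 degrees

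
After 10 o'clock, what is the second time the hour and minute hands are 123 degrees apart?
At t minutes past 10:00, the hour hand is at 30 x 10 + 0.5t degrees and the minute hand is at 6t degrees.
The smaller angle between them is 123 degrees when |30H - 5.5t| = 123 or |30H - 5.5t| = 237.
With H = 10, solve 30 x 10 - 5.5t = +/- target for each target:
  t = (30 x 10 - 123) / 5.5 = 32.18
  t = (30 x 10 + 123) / 5.5 = 76.91 (outside (0, 60))
  t = (30 x 10 - 237) / 5.5 = 11.45
  t = (30 x 10 + 237) / 5.5 = 97.64 (outside (0, 60))
Valid solutions in (0, 60): {11.45, 32.18} minutes.
The second occurrence is t = 32.18 minutes.
The hands form a 123-degree angle at 32.18 minutes past 10:00.

Final answer: 32.18 minutes past 10:00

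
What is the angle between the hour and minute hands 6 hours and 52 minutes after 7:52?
First find the time 6 hours and 52 minutes after 7:52.
Total minutes: 7 x 60 + 52 + 6 x 60 + 52 = 884.
884 mod 720 = 164 minutes = 2:44.
Now compute the angle at 2:44:
Hour hand: 2 x 30 + 44 x 0.5 = 82 degrees
Minute hand: 44 x 6 = 264 degrees
Difference: |82 - 264| = 182 degrees
Smaller angle: 360 - 182 = 178 degrees

Final answer: 178 degrees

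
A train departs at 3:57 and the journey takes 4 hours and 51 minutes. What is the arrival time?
Starting time: 3:57
Adding 51 minutes to 57 minutes: 57 + 51 = 108 minutes = 1 hour and 48 minutes
Adding 4 hours: 3 + 4 + 1 (carry) = 8
Final time: 8:48

Final answer: 8:48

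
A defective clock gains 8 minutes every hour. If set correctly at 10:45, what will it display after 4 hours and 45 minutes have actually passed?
For every 60 true minutes, the faulty clock advances 60 + 8 = 68 minutes.
True elapsed: 4 hours and 45 minutes = 285 minutes.
Faulty clock advances: 285 x 68/60 = 323 minutes (drift: 38 minutes ahead).
Shown time: 10:45 + 323 minutes = 4:08.

Final answer: 4:08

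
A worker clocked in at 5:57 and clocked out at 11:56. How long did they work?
From 5:57 to 11:56:
(11 x 60 + 56) - (5 x 60 + 57) = 716 - 357 = 359 minutes
= 5 hours and 59 minutes

Final answer: 5 hours and 59 minutes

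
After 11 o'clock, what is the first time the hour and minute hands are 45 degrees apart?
At t minutes past 11:00, the hour hand is at 30 x 11 + 0.5t degrees and the minute hand is at 6t degrees.
The smaller angle between them is 45 degrees when |30H - 5.5t| = 45 or |30H - 5.5t| = 315.
With H = 11, solve 30 x 11 - 5.5t = +/- target for each target:
  t = (30 x 11 - 45) / 5.5 = 51.82
  t = (30 x 11 + 45) / 5.5 = 68.18 (outside (0, 60))
  t = (30 x 11 - 315) / 5.5 = 2.73
  t = (30 x 11 + 315) / 5.5 = 117.27 (outside (0, 60))
Valid solutions in (0, 60): {2.73, 51.82} minutes.
The first occurrence is t = 2.73 minutes.
The hands form a 45-degree angle at 2.73 minutes past 11:00.

Final answer: 2.73 minutes past 11:00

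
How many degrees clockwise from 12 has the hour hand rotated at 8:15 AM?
The hour hand moves 30 degrees per hour and 0.5 degrees per minute.
At 8:15: (8) x 30 + 15 x 0.5 = 240 + 7.5 = 247.5 degrees

Final answer: 247.5 degrees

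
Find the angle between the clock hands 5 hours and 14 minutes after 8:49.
First find the time 5 hours and 14 minutes after 8:49.
Total minutes: 8 x 60 + 49 + 5 x 60 + 14 = 843.
843 mod 720 = 123 minutes = 2:03.
Now compute the angle at 2:03:
Hour hand: 2 x 30 + 3 x 0.5 = 61.5 degrees
Minute hand: 3 x 6 = 18 degrees
Difference: |61.5 - 18| = 43.5 degrees
The angle is 43.5 degrees

Final answer: 43.5 degrees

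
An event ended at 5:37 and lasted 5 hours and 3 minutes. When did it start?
Starting time: 5:37 = 337 total minutes past 12:00
Subtracting: 5 hours and 3 minutes = 303 minutes
337 - 303 = 34 minutes
= 34 minutes past 12:00 = 12:34

Final answer: 12:34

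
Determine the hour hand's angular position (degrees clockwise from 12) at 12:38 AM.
The hour hand moves 30 degrees per hour and 0.5 degrees per minute.
At 12:38: (0) x 30 + 38 x 0.5 = 0 + 19 = 19 degrees

Final answer: 19 degrees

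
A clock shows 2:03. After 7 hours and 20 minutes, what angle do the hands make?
First find the time 7 hours and 20 minutes after 2:03.
Total minutes: 2 x 60 + 3 + 7 x 60 + 20 = 563.
563 mod 720 = 563 minutes = 9:23.
Now compute the angle at 9:23:
Hour hand: 9 x 30 + 23 x 0.5 = 281.5 degrees
Minute hand: 23 x 6 = 138 degrees
Difference: |281.5 - 138| = 143.5 degrees
The angle is 143.5 degrees

Final answer: 143.5 degrees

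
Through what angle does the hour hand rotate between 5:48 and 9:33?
The hour hand moves 0.5 degrees per minute.
Time elapsed: 9:33 - 5:48 = 225 minutes
Angular displacement: 225 x 0.5 = 112.5 degrees

Final answer: 112.5 degrees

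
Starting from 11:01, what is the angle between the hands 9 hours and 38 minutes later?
First find the time 9 hours and 38 minutes after 11:01.
Total minutes: 11 x 60 + 1 + 9 x 60 + 38 = 1239.
1239 mod 720 = 519 minutes = 8:39.
Now compute the angle at 8:39:
Hour hand: 8 x 30 + 39 x 0.5 = 259.5 degrees
Minute hand: 39 x 6 = 234 degrees
Difference: |259.5 - 234| = 25.5 degrees
The angle is 25.5 degrees

Final answer: 25.5 degrees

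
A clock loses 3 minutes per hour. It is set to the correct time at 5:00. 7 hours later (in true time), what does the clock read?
For every 60 true minutes, the faulty clock advances 60 - 3 = 57 minutes.
True elapsed: 7 hours = 420 minutes.
Faulty clock advances: 420 x 57/60 = 399 minutes (drift: 21 minutes behind).
Shown time: 5:00 + 399 minutes = 11:39.

Final answer: 11:39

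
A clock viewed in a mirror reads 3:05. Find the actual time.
Reflection across the vertical (12-6) axis maps a hand at angle A degrees to (360 - A) degrees, which sends a reading of T minutes past 12:00 to (720 - T) minutes past 12:00.
Mirror reads 3:05 = 185 minutes past 12:00.
Actual time: (720 - 185) mod 720 = 535 minutes = 8:55.

Final answer: 8:55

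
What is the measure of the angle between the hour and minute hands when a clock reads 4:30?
Hour hand position: 4 x 30 + 30 x 0.5 = 135 degrees
Minute hand position: 30 x 6 = 180 degrees
Difference: |135 - 180| = 45 degrees
The angle between the hands is 45 degrees

Final answer: 45 degrees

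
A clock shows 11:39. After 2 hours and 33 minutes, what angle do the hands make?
First find the time 2 hours and 33 minutes after 11:39.
Total minutes: 11 x 60 + 39 + 2 x 60 + 33 = 852.
852 mod 720 = 132 minutes = 2:12.
Now compute the angle at 2:12:
Hour hand: 2 x 30 + 12 x 0.5 = 66 degrees
Minute hand: 12 x 6 = 72 degrees
Difference: |66 - 72| = 6 degrees
The angle is 6 degrees

Final answer: 6 degrees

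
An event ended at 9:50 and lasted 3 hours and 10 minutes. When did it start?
Starting time: 9:50 = 590 total minutes past 12:00
Subtracting: 3 hours and 10 minutes = 190 minutes
590 - 190 = 400 minutes
= 6 hours and 40 minutes past 12:00 = 6:40

Final answer: 6:40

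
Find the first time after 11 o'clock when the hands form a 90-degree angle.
At t minutes past 11:00, the hour hand is at 30 x 11 + 0.5t degrees and the minute hand is at 6t degrees.
The smaller angle between them is 90 degrees when |30H - 5.5t| = 90 or |30H - 5.5t| = 270.
With H = 11, solve 30 x 11 - 5.5t = +/- target for each target:
  t = (30 x 11 - 90) / 5.5 = 43.64
  t = (30 x 11 + 90) / 5.5 = 76.36 (outside (0, 60))
  t = (30 x 11 - 270) / 5.5 = 10.91
  t = (30 x 11 + 270) / 5.5 = 109.09 (outside (0, 60))
Valid solutions in (0, 60): {10.91, 43.64} minutes.
First occurrence: t = 10.91 minutes.
The hands are at right angles at 10.91 minutes past 11:00.

Final answer: 10.91 minutes past 11:00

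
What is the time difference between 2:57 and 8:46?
From 2:57 to 8:46:
(8 x 60 + 46) - (2 x 60 + 57) = 526 - 177 = 349 minutes
= 5 hours and 49 minutes

Final answer: 5 hours and 49 minutes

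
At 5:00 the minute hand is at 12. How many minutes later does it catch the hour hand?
The minute hand gains 5.5 degrees per minute on the hour hand.
At 5:00, the hour hand is at 150 degrees and the minute hand is at 0 degrees.
The gap is 150 degrees. Time to close: 150/5.5 = 60 x 5/11 = 27.27 minutes.
The hands overlap at 27.27 minutes past 5:00.

Final answer: 27.27 minutes past 5:00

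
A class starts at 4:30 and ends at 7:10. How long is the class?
From 4:30 to 7:10:
(7 x 60 + 10) - (4 x 60 + 30) = 430 - 270 = 160 minutes
= 2 hours and 40 minutes

Final answer: 2 hours and 40 minutes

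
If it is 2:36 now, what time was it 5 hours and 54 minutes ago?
Starting time: 2:36 = 156 total minutes past 12:00
Subtracting: 5 hours and 54 minutes = 354 minutes
156 - 354 = -198 (negative, add 12 hours = 720) = 522 minutes
= 8 hours and 42 minutes past 12:00 = 8:42

Final answer: 8:42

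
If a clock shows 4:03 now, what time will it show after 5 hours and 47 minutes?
Starting time: 4:03
Adding 47 minutes to 3 minutes: 3 + 47 = 50 minutes
Adding 5 hours: 4 + 5 = 9
Final time: 9:50

Final answer: 9:50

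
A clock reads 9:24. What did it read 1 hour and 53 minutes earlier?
Starting time: 9:24 = 564 total minutes past 12:00
Subtracting: 1 hour and 53 minutes = 113 minutes
564 - 113 = 451 minutes
= 7 hours and 31 minutes past 12:00 = 7:31

Final answer: 7:31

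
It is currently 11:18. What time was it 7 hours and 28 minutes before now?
Starting time: 11:18 = 678 total minutes past 12:00
Subtracting: 7 hours and 28 minutes = 448 minutes
678 - 448 = 230 minutes
= 3 hours and 50 minutes past 12:00 = 3:50

Final answer: 3:50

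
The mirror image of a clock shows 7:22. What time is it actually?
Reflection across the vertical (12-6) axis maps a hand at angle A degrees to (360 - A) degrees, which sends a reading of T minutes past 12:00 to (720 - T) minutes past 12:00.
Mirror reads 7:22 = 442 minutes past 12:00.
Actual time: (720 - 442) mod 720 = 278 minutes = 4:38.

Final answer: 4:38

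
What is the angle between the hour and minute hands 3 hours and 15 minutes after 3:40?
First find the time 3 hours and 15 minutes after 3:40.
Total minutes: 3 x 60 + 40 + 3 x 60 + 15 = 415.
415 mod 720 = 415 minutes = 6:55.
Now compute the angle at 6:55:
Hour hand: 6 x 30 + 55 x 0.5 = 207.5 degrees
Minute hand: 55 x 6 = 330 degrees
Difference: |207.5 - 330| = 122.5 degrees
The angle is 122.5 degrees

Final answer: 122.5 degrees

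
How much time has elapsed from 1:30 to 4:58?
From 1:30 to 4:58:
(4 x 60 + 58) - (1 x 60 + 30) = 298 - 90 = 208 minutes
= 3 hours and 28 minutes

Final answer: 3 hours and 28 minutes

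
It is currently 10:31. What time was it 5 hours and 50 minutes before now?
Starting time: 10:31 = 631 total minutes past 12:00
Subtracting: 5 hours and 50 minutes = 350 minutes
631 - 350 = 281 minutes
= 4 hours and 41 minutes past 12:00 = 4:41

Final answer: 4:41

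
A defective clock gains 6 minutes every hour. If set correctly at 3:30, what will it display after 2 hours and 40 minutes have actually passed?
For every 60 true minutes, the faulty clock advances 60 + 6 = 66 minutes.
True elapsed: 2 hours and 40 minutes = 160 minutes.
Faulty clock advances: 160 x 66/60 = 176 minutes (drift: 16 minutes ahead).
Shown time: 3:30 + 176 minutes = 6:26.

Final answer: 6:26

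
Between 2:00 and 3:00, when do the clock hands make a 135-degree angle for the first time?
At t minutes past 2:00, the hour hand is at 30 x 2 + 0.5t degrees and the minute hand is at 6t degrees.
The smaller angle between them is 135 degrees when |30H - 5.5t| = 135 or |30H - 5.5t| = 225.
With H = 2, solve 30 x 2 - 5.5t = +/- target for each target:
  t = (30 x 2 - 135) / 5.5 = -13.64 (outside (0, 60))
  t = (30 x 2 + 135) / 5.5 = 35.45
  t = (30 x 2 - 225) / 5.5 = -30 (outside (0, 60))
  t = (30 x 2 + 225) / 5.5 = 51.82
Valid solutions in (0, 60): {35.45, 51.82} minutes.
The first occurrence is t = 35.45 minutes.
The hands form a 135-degree angle at 35.45 minutes past 2:00.

Final answer: 35.45 minutes past 2:00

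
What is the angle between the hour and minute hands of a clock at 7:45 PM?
Hour hand position: 7 x 30 + 45 x 0.5 = 232.5 degrees
Minute hand position: 45 x 6 = 270 degrees
Difference: |232.5 - 270| = 37.5 degrees
The angle between the hands is 37.5 degrees

Final answer: 37.5 degrees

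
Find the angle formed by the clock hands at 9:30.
Hour hand position: 9 x 30 + 30 x 0.5 = 285 degrees
Minute hand position: 30 x 6 = 180 degrees
Difference: |285 - 180| = 105 degrees
The angle between the hands is 105 degrees

Final answer: 105 degrees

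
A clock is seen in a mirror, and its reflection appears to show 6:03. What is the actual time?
Reflection across the vertical (12-6) axis maps a hand at angle A degrees to (360 - A) degrees, which sends a reading of T minutes past 12:00 to (720 - T) minutes past 12:00.
Mirror reads 6:03 = 363 minutes past 12:00.
Actual time: (720 - 363) mod 720 = 357 minutes = 5:57.

Final answer: 5:57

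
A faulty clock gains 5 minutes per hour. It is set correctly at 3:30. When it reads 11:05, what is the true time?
For every 60 true minutes, the faulty clock advances 65 minutes, so 1 faulty-clock minute corresponds to 60/65 true minutes.
From 3:30 to 11:05 on the faulty dial is 455 minutes.
True elapsed: 455 x 60/65 = 420 minutes = 7 hours.
True time: 3:30 + 7 hours = 10:30.

Final answer: 10:30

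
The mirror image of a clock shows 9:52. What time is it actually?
Reflection across the vertical (12-6) axis maps a hand at angle A degrees to (360 - A) degrees, which sends a reading of T minutes past 12:00 to (720 - T) minutes past 12:00.
Mirror reads 9:52 = 592 minutes past 12:00.
Actual time: (720 - 592) mod 720 = 128 minutes = 2:08.

Final answer: 2:08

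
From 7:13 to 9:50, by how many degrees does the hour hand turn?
The hour hand moves 0.5 degrees per minute.
Time elapsed: 9:50 - 7:13 = 157 minutes
Angular displacement: 157 x 0.5 = 78.5 degrees

Final answer: 78.5 degrees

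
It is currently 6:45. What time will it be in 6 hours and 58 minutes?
Starting time: 6:45
Adding 58 minutes to 45 minutes: 45 + 58 = 103 minutes = 1 hour and 43 minutes
Adding 6 hours: 6 + 6 + 1 (carry) = 13 - 12 = 1
Final time: 1:43

Final answer: 1:43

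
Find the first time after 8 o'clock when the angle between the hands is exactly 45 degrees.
At t minutes past 8:00, the hour hand is at 30 x 8 + 0.5t degrees and the minute hand is at 6t degrees.
The smaller angle between them is 45 degrees when |30H - 5.5t| = 45 or |30H - 5.5t| = 315.
With H = 8, solve 30 x 8 - 5.5t = +/- target for each target:
  t = (30 x 8 - 45) / 5.5 = 35.45
  t = (30 x 8 + 45) / 5.5 = 51.82
  t = (30 x 8 - 315) / 5.5 = -13.64 (outside (0, 60))
  t = (30 x 8 + 315) / 5.5 = 100.91 (outside (0, 60))
Valid solutions in (0, 60): {35.45, 51.82} minutes.
The first occurrence is t = 35.45 minutes.
The hands form a 45-degree angle at 35.45 minutes past 8:00.

Final answer: 35.45 minutes past 8:00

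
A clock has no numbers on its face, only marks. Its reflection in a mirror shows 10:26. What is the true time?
Reflection across the vertical (12-6) axis maps a hand at angle A degrees to (360 - A) degrees, which sends a reading of T minutes past 12:00 to (720 - T) minutes past 12:00.
Mirror reads 10:26 = 626 minutes past 12:00.
Actual time: (720 - 626) mod 720 = 94 minutes = 1:34.

Final answer: 1:34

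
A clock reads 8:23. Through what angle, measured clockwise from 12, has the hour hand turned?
The hour hand moves 30 degrees per hour and 0.5 degrees per minute.
At 8:23: (8) x 30 + 23 x 0.5 = 240 + 11.5 = 251.5 degrees

Final answer: 251.5 degrees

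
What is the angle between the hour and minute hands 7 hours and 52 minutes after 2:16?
First find the time 7 hours and 52 minutes after 2:16.
Total minutes: 2 x 60 + 16 + 7 x 60 + 52 = 608.
608 mod 720 = 608 minutes = 10:08.
Now compute the angle at 10:08:
Hour hand: 10 x 30 + 8 x 0.5 = 304 degrees
Minute hand: 8 x 6 = 48 degrees
Difference: |304 - 48| = 256 degrees
Smaller angle: 360 - 256 = 104 degrees

Final answer: 104 degrees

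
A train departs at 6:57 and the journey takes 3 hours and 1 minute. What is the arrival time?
Starting time: 6:57
Adding 1 minute to 57 minutes: 57 + 1 = 58 minutes
Adding 3 hours: 6 + 3 = 9
Final time: 9:58

Final answer: 9:58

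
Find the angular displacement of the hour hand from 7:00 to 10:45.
The hour hand moves 0.5 degrees per minute.
Time elapsed: 10:45 - 7:00 = 225 minutes
Angular displacement: 225 x 0.5 = 112.5 degrees

Final answer: 112.5 degrees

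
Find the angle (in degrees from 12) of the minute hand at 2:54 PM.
The minute hand moves 6 degrees per minute.
At 2:54: 54 x 6 = 324 degrees

Final answer: 324 degrees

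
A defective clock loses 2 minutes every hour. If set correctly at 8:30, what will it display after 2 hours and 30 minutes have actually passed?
For every 60 true minutes, the faulty clock advances 60 - 2 = 58 minutes.
True elapsed: 2 hours and 30 minutes = 150 minutes.
Faulty clock advances: 150 x 58/60 = 145 minutes (drift: 5 minutes behind).
Shown time: 8:30 + 145 minutes = 10:55.

Final answer: 10:55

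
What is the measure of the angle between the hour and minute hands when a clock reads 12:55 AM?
Hour hand position: 0 x 30 + 55 x 0.5 = 27.5 degrees
Minute hand position: 55 x 6 = 330 degrees
Difference: |27.5 - 330| = 302.5 degrees
Since 302.5 > 180, the smaller angle is 360 - 302.5 = 57.5 degrees

Final answer: 57.5 degrees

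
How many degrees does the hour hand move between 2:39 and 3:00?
The hour hand moves 0.5 degrees per minute.
Time elapsed: 3:00 - 2:39 = 21 minutes
Angular displacement: 21 x 0.5 = 10.5 degrees

Final answer: 10.5 degrees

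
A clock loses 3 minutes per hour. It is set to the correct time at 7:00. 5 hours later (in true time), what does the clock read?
For every 60 true minutes, the faulty clock advances 60 - 3 = 57 minutes.
True elapsed: 5 hours = 300 minutes.
Faulty clock advances: 300 x 57/60 = 285 minutes (drift: 15 minutes behind).
Shown time: 7:00 + 285 minutes = 11:45.

Final answer: 11:45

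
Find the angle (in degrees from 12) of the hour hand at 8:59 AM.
The hour hand moves 30 degrees per hour and 0.5 degrees per minute.
At 8:59: (8) x 30 + 59 x 0.5 = 240 + 29.5 = 269.5 degrees

Final answer: 269.5 degrees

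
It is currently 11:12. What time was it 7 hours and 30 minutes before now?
Starting time: 11:12 = 672 total minutes past 12:00
Subtracting: 7 hours and 30 minutes = 450 minutes
672 - 450 = 222 minutes
= 3 hours and 42 minutes past 12:00 = 3:42

Final answer: 3:42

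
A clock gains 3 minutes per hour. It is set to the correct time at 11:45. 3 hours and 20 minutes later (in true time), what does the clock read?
For every 60 true minutes, the faulty clock advances 60 + 3 = 63 minutes.
True elapsed: 3 hours and 20 minutes = 200 minutes.
Faulty clock advances: 200 x 63/60 = 210 minutes (drift: 10 minutes ahead).
Shown time: 11:45 + 210 minutes = 3:15.

Final answer: 3:15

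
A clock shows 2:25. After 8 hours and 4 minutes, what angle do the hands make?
First find the time 8 hours and 4 minutes after 2:25.
Total minutes: 2 x 60 + 25 + 8 x 60 + 4 = 629.
629 mod 720 = 629 minutes = 10:29.
Now compute the angle at 10:29:
Hour hand: 10 x 30 + 29 x 0.5 = 314.5 degrees
Minute hand: 29 x 6 = 174 degrees
Difference: |314.5 - 174| = 140.5 degrees
The angle is 140.5 degrees

Final answer: 140.5 degrees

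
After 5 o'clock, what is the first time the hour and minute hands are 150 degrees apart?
At t minutes past 5:00, the hour hand is at 30 x 5 + 0.5t degrees and the minute hand is at 6t degrees.
The smaller angle between them is 150 degrees when |30H - 5.5t| = 150 or |30H - 5.5t| = 210.
With H = 5, solve 30 x 5 - 5.5t = +/- target for each target:
  t = (30 x 5 - 150) / 5.5 = 0 (outside (0, 60))
  t = (30 x 5 + 150) / 5.5 = 54.55
  t = (30 x 5 - 210) / 5.5 = -10.91 (outside (0, 60))
  t = (30 x 5 + 210) / 5.5 = 65.45 (outside (0, 60))
Valid solutions in (0, 60): {54.55} minutes.
The first occurrence is t = 54.55 minutes.
The hands form a 150-degree angle at 54.55 minutes past 5:00.

Final answer: 54.55 minutes past 5:00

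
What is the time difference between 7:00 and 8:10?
From 7:00 to 8:10:
(8 x 60 + 10) - (7 x 60 + 0) = 490 - 420 = 70 minutes
= 1 hour and 10 minutes

Final answer: 1 hour and 10 minutes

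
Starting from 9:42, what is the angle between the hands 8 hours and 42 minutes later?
First find the time 8 hours and 42 minutes after 9:42.
Total minutes: 9 x 60 + 42 + 8 x 60 + 42 = 1104.
1104 mod 720 = 384 minutes = 6:24.
Now compute the angle at 6:24:
Hour hand: 6 x 30 + 24 x 0.5 = 192 degrees
Minute hand: 24 x 6 = 144 degrees
Difference: |192 - 144| = 48 degrees
The angle is 48 degrees

Final answer: 48 degrees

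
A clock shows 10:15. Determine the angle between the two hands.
Hour hand position: 10 x 30 + 15 x 0.5 = 307.5 degrees
Minute hand position: 15 x 6 = 90 degrees
Difference: |307.5 - 90| = 217.5 degrees
Since 217.5 > 180, the smaller angle is 360 - 217.5 = 142.5 degrees

Final answer: 142.5 degrees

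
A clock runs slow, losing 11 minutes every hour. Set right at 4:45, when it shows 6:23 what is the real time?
For every 60 true minutes, the faulty clock advances 49 minutes, so 1 faulty-clock minute corresponds to 60/49 true minutes.
From 4:45 to 6:23 on the faulty dial is 98 minutes.
True elapsed: 98 x 60/49 = 120 minutes = 2 hours.
True time: 4:45 + 2 hours = 6:45.

Final answer: 6:45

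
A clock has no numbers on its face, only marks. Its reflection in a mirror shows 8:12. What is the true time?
Reflection across the vertical (12-6) axis maps a hand at angle A degrees to (360 - A) degrees, which sends a reading of T minutes past 12:00 to (720 - T) minutes past 12:00.
Mirror reads 8:12 = 492 minutes past 12:00.
Actual time: (720 - 492) mod 720 = 228 minutes = 3:48.

Final answer: 3:48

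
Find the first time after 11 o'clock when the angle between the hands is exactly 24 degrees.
At t minutes past 11:00, the hour hand is at 30 x 11 + 0.5t degrees and the minute hand is at 6t degrees.
The smaller angle between them is 24 degrees when |30H - 5.5t| = 24 or |30H - 5.5t| = 336.
With H = 11, solve 30 x 11 - 5.5t = +/- target for each target:
  t = (30 x 11 - 24) / 5.5 = 55.64
  t = (30 x 11 + 24) / 5.5 = 64.36 (outside (0, 60))
  t = (30 x 11 - 336) / 5.5 = -1.09 (outside (0, 60))
  t = (30 x 11 + 336) / 5.5 = 121.09 (outside (0, 60))
Valid solutions in (0, 60): {55.64} minutes.
The first occurrence is t = 55.64 minutes.
The hands form a 24-degree angle at 55.64 minutes past 11:00.

Final answer: 55.64 minutes past 11:00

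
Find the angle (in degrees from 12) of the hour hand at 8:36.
The hour hand moves 30 degrees per hour and 0.5 degrees per minute.
At 8:36: (8) x 30 + 36 x 0.5 = 240 + 18 = 258 degrees

Final answer: 258 degrees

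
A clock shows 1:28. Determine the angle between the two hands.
Hour hand position: 1 x 30 + 28 x 0.5 = 44 degrees
Minute hand position: 28 x 6 = 168 degrees
Difference: |44 - 168| = 124 degrees
The angle between the hands is 124 degrees

Final answer: 124 degrees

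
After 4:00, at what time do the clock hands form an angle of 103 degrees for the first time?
At t minutes past 4:00, the hour hand is at 30 x 4 + 0.5t degrees and the minute hand is at 6t degrees.
The smaller angle between them is 103 degrees when |30H - 5.5t| = 103 or |30H - 5.5t| = 257.
With H = 4, solve 30 x 4 - 5.5t = +/- target for each target:
  t = (30 x 4 - 103) / 5.5 = 3.09
  t = (30 x 4 + 103) / 5.5 = 40.55
  t = (30 x 4 - 257) / 5.5 = -24.91 (outside (0, 60))
  t = (30 x 4 + 257) / 5.5 = 68.55 (outside (0, 60))
Valid solutions in (0, 60): {3.09, 40.55} minutes.
The first occurrence is t = 3.09 minutes.
The hands form a 103-degree angle at 3.09 minutes past 4:00.

Final answer: 3.09 minutes past 4:00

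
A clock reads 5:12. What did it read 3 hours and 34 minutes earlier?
Starting time: 5:12 = 312 total minutes past 12:00
Subtracting: 3 hours and 34 minutes = 214 minutes
312 - 214 = 98 minutes
= 1 hour and 38 minutes past 12:00 = 1:38

Final answer: 1:38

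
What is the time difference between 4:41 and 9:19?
From 4:41 to 9:19:
(9 x 60 + 19) - (4 x 60 + 41) = 559 - 281 = 278 minutes
= 4 hours and 38 minutes

Final answer: 4 hours and 38 minutes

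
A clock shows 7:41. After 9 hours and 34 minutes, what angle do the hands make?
First find the time 9 hours and 34 minutes after 7:41.
Total minutes: 7 x 60 + 41 + 9 x 60 + 34 = 1035.
1035 mod 720 = 315 minutes = 5:15.
Now compute the angle at 5:15:
Hour hand: 5 x 30 + 15 x 0.5 = 157.5 degrees
Minute hand: 15 x 6 = 90 degrees
Difference: |157.5 - 90| = 67.5 degrees
The angle is 67.5 degrees

Final answer: 67.5 degrees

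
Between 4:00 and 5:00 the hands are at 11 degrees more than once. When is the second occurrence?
At t minutes past 4:00, the hour hand is at 30 x 4 + 0.5t degrees and the minute hand is at 6t degrees.
The smaller angle between them is 11 degrees when |30H - 5.5t| = 11 or |30H - 5.5t| = 349.
With H = 4, solve 30 x 4 - 5.5t = +/- target for each target:
  t = (30 x 4 - 11) / 5.5 = 19.82
  t = (30 x 4 + 11) / 5.5 = 23.82
  t = (30 x 4 - 349) / 5.5 = -41.64 (outside (0, 60))
  t = (30 x 4 + 349) / 5.5 = 85.27 (outside (0, 60))
Valid solutions in (0, 60): {19.82, 23.82} minutes.
The second occurrence is t = 23.82 minutes.
The hands form a 11-degree angle at 23.82 minutes past 4:00.

Final answer: 23.82 minutes past 4:00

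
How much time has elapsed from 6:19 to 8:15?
From 6:19 to 8:15:
(8 x 60 + 15) - (6 x 60 + 19) = 495 - 379 = 116 minutes
= 1 hour and 56 minutes

Final answer: 1 hour and 56 minutes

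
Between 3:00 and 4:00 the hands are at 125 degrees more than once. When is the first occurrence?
At t minutes past 3:00, the hour hand is at 30 x 3 + 0.5t degrees and the minute hand is at 6t degrees.
The smaller angle between them is 125 degrees when |30H - 5.5t| = 125 or |30H - 5.5t| = 235.
With H = 3, solve 30 x 3 - 5.5t = +/- target for each target:
  t = (30 x 3 - 125) / 5.5 = -6.36 (outside (0, 60))
  t = (30 x 3 + 125) / 5.5 = 39.09
  t = (30 x 3 - 235) / 5.5 = -26.36 (outside (0, 60))
  t = (30 x 3 + 235) / 5.5 = 59.09
Valid solutions in (0, 60): {39.09, 59.09} minutes.
The first occurrence is t = 39.09 minutes.
The hands form a 125-degree angle at 39.09 minutes past 3:00.

Final answer: 39.09 minutes past 3:00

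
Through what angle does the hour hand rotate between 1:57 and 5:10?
The hour hand moves 0.5 degrees per minute.
Time elapsed: 5:10 - 1:57 = 193 minutes
Angular displacement: 193 x 0.5 = 96.5 degrees

Final answer: 96.5 degrees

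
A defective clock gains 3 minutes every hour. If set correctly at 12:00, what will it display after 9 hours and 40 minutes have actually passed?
For every 60 true minutes, the faulty clock advances 60 + 3 = 63 minutes.
True elapsed: 9 hours and 40 minutes = 580 minutes.
Faulty clock advances: 580 x 63/60 = 609 minutes (drift: 29 minutes ahead).
Shown time: 12:00 + 609 minutes = 10:09.

Final answer: 10:09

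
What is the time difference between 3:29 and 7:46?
From 3:29 to 7:46:
(7 x 60 + 46) - (3 x 60 + 29) = 466 - 209 = 257 minutes
= 4 hours and 17 minutes

Final answer: 4 hours and 17 minutes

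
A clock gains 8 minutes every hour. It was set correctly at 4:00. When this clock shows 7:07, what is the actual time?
For every 60 true minutes, the faulty clock advances 68 minutes, so 1 faulty-clock minute corresponds to 60/68 true minutes.
From 4:00 to 7:07 on the faulty dial is 187 minutes.
True elapsed: 187 x 60/68 = 165 minutes = 2 hours and 45 minutes.
True time: 4:00 + 2 hours and 45 minutes = 6:45.

Final answer: 6:45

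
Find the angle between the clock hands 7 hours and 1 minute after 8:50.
First find the time 7 hours and 1 minute after 8:50.
Total minutes: 8 x 60 + 50 + 7 x 60 + 1 = 951.
951 mod 720 = 231 minutes = 3:51.
Now compute the angle at 3:51:
Hour hand: 3 x 30 + 51 x 0.5 = 115.5 degrees
Minute hand: 51 x 6 = 306 degrees
Difference: |115.5 - 306| = 190.5 degrees
Smaller angle: 360 - 190.5 = 169.5 degrees

Final answer: 169.5 degrees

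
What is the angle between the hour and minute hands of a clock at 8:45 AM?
Hour hand position: 8 x 30 + 45 x 0.5 = 262.5 degrees
Minute hand position: 45 x 6 = 270 degrees
Difference: |262.5 - 270| = 7.5 degrees
The angle between the hands is 7.5 degrees

Final answer: 7.5 degrees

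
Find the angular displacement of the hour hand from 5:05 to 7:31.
The hour hand moves 0.5 degrees per minute.
Time elapsed: 7:31 - 5:05 = 146 minutes
Angular displacement: 146 x 0.5 = 73 degrees

Final answer: 73 degrees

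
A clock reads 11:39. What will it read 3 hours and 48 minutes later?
Starting time: 11:39
Adding 48 minutes to 39 minutes: 39 + 48 = 87 minutes = 1 hour and 27 minutes
Adding 3 hours: 11 + 3 + 1 (carry) = 15 - 12 = 3
Final time: 3:27

Final answer: 3:27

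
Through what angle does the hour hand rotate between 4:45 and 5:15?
The hour hand moves 0.5 degrees per minute.
Time elapsed: 5:15 - 4:45 = 30 minutes
Angular displacement: 30 x 0.5 = 15 degrees

Final answer: 15 degrees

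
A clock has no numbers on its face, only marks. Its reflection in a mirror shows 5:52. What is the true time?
Reflection across the vertical (12-6) axis maps a hand at angle A degrees to (360 - A) degrees, which sends a reading of T minutes past 12:00 to (720 - T) minutes past 12:00.
Mirror reads 5:52 = 352 minutes past 12:00.
Actual time: (720 - 352) mod 720 = 368 minutes = 6:08.

Final answer: 6:08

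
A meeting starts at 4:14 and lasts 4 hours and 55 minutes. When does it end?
Starting time: 4:14
Adding 55 minutes to 14 minutes: 14 + 55 = 69 minutes = 1 hour and 9 minutes
Adding 4 hours: 4 + 4 + 1 (carry) = 9
Final time: 9:09

Final answer: 9:09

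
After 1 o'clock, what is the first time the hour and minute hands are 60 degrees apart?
At t minutes past 1:00, the hour hand is at 30 x 1 + 0.5t degrees and the minute hand is at 6t degrees.
The smaller angle between them is 60 degrees when |30H - 5.5t| = 60 or |30H - 5.5t| = 300.
With H = 1, solve 30 x 1 - 5.5t = +/- target for each target:
  t = (30 x 1 - 60) / 5.5 = -5.45 (outside (0, 60))
  t = (30 x 1 + 60) / 5.5 = 16.36
  t = (30 x 1 - 300) / 5.5 = -49.09 (outside (0, 60))
  t = (30 x 1 + 300) / 5.5 = 60 (outside (0, 60))
Valid solutions in (0, 60): {16.36} minutes.
The first occurrence is t = 16.36 minutes.
The hands form a 60-degree angle at 16.36 minutes past 1:00.

Final answer: 16.36 minutes past 1:00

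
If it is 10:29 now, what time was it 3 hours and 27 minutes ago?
Starting time: 10:29 = 629 total minutes past 12:00
Subtracting: 3 hours and 27 minutes = 207 minutes
629 - 207 = 422 minutes
= 7 hours and 2 minutes past 12:00 = 7:02

Final answer: 7:02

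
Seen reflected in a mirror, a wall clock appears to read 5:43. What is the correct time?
Reflection across the vertical (12-6) axis maps a hand at angle A degrees to (360 - A) degrees, which sends a reading of T minutes past 12:00 to (720 - T) minutes past 12:00.
Mirror reads 5:43 = 343 minutes past 12:00.
Actual time: (720 - 343) mod 720 = 377 minutes = 6:17.

Final answer: 6:17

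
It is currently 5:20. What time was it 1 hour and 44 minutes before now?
Starting time: 5:20 = 320 total minutes past 12:00
Subtracting: 1 hour and 44 minutes = 104 minutes
320 - 104 = 216 minutes
= 3 hours and 36 minutes past 12:00 = 3:36

Final answer: 3:36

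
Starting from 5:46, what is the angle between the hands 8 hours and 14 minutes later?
First find the time 8 hours and 14 minutes after 5:46.
Total minutes: 5 x 60 + 46 + 8 x 60 + 14 = 840.
840 mod 720 = 120 minutes = 2:00.
Now compute the angle at 2:00:
Hour hand: 2 x 30 + 0 x 0.5 = 60 degrees
Minute hand: 0 x 6 = 0 degrees
Difference: |60 - 0| = 60 degrees
The angle is 60 degrees

Final answer: 60 degrees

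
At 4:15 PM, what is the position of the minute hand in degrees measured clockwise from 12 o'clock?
The minute hand moves 6 degrees per minute.
At 4:15: 15 x 6 = 90 degrees

Final answer: 90 degrees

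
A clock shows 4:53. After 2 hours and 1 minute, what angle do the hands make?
First find the time 2 hours and 1 minute after 4:53.
Total minutes: 4 x 60 + 53 + 2 x 60 + 1 = 414.
414 mod 720 = 414 minutes = 6:54.
Now compute the angle at 6:54:
Hour hand: 6 x 30 + 54 x 0.5 = 207 degrees
Minute hand: 54 x 6 = 324 degrees
Difference: |207 - 324| = 117 degrees
The angle is 117 degrees

Final answer: 117 degrees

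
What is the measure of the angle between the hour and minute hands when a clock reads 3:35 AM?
Hour hand position: 3 x 30 + 35 x 0.5 = 107.5 degrees
Minute hand position: 35 x 6 = 210 degrees
Difference: |107.5 - 210| = 102.5 degrees
The angle between the hands is 102.5 degrees

Final answer: 102.5 degrees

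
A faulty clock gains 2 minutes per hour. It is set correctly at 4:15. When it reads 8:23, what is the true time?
For every 60 true minutes, the faulty clock advances 62 minutes, so 1 faulty-clock minute corresponds to 60/62 true minutes.
From 4:15 to 8:23 on the faulty dial is 248 minutes.
True elapsed: 248 x 60/62 = 240 minutes = 4 hours.
True time: 4:15 + 4 hours = 8:15.

Final answer: 8:15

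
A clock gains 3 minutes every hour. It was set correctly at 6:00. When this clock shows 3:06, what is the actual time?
For every 60 true minutes, the faulty clock advances 63 minutes, so 1 faulty-clock minute corresponds to 60/63 true minutes.
From 6:00 to 3:06 on the faulty dial is 546 minutes.
True elapsed: 546 x 60/63 = 520 minutes = 8 hours and 40 minutes.
True time: 6:00 + 8 hours and 40 minutes = 2:40.

Final answer: 2:40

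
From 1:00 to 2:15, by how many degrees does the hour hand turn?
The hour hand moves 0.5 degrees per minute.
Time elapsed: 2:15 - 1:00 = 75 minutes
Angular displacement: 75 x 0.5 = 37.5 degrees

Final answer: 37.5 degrees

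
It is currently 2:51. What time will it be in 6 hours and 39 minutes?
Starting time: 2:51
Adding 39 minutes to 51 minutes: 51 + 39 = 90 minutes = 1 hour and 30 minutes
Adding 6 hours: 2 + 6 + 1 (carry) = 9
Final time: 9:30

Final answer: 9:30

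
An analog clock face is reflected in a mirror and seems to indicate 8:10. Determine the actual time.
Reflection across the vertical (12-6) axis maps a hand at angle A degrees to (360 - A) degrees, which sends a reading of T minutes past 12:00 to (720 - T) minutes past 12:00.
Mirror reads 8:10 = 490 minutes past 12:00.
Actual time: (720 - 490) mod 720 = 230 minutes = 3:50.

Final answer: 3:50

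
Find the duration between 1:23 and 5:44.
From 1:23 to 5:44:
(5 x 60 + 44) - (1 x 60 + 23) = 344 - 83 = 261 minutes
= 4 hours and 21 minutes

Final answer: 4 hours and 21 minutes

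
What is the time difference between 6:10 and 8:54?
From 6:10 to 8:54:
(8 x 60 + 54) - (6 x 60 + 10) = 534 - 370 = 164 minutes
= 2 hours and 44 minutes

Final answer: 2 hours and 44 minutes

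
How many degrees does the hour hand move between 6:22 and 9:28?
The hour hand moves 0.5 degrees per minute.
Time elapsed: 9:28 - 6:22 = 186 minutes
Angular displacement: 186 x 0.5 = 93 degrees

Final answer: 93 degrees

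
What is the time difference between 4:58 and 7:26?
From 4:58 to 7:26:
(7 x 60 + 26) - (4 x 60 + 58) = 446 - 298 = 148 minutes
= 2 hours and 28 minutes

Final answer: 2 hours and 28 minutes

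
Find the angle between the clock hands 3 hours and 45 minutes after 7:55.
First find the time 3 hours and 45 minutes after 7:55.
Total minutes: 7 x 60 + 55 + 3 x 60 + 45 = 700.
700 mod 720 = 700 minutes = 11:40.
Now compute the angle at 11:40:
Hour hand: 11 x 30 + 40 x 0.5 = 350 degrees
Minute hand: 40 x 6 = 240 degrees
Difference: |350 - 240| = 110 degrees
The angle is 110 degrees

Final answer: 110 degrees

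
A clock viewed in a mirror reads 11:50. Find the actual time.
Reflection across the vertical (12-6) axis maps a hand at angle A degrees to (360 - A) degrees, which sends a reading of T minutes past 12:00 to (720 - T) minutes past 12:00.
Mirror reads 11:50 = 710 minutes past 12:00.
Actual time: (720 - 710) mod 720 = 10 minutes = 12:10.

Final answer: 12:10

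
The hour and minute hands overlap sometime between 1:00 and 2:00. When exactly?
The minute hand gains 5.5 degrees per minute on the hour hand.
At 1:00, the hour hand is at 30 degrees and the minute hand is at 0 degrees.
The gap is 30 degrees. Time to close: 30/5.5 = 60 x 1/11 = 5.45 minutes.
The hands overlap at 5.45 minutes past 1:00.

Final answer: 5.45 minutes past 1:00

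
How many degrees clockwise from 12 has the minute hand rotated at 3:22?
The minute hand moves 6 degrees per minute.
At 3:22: 22 x 6 = 132 degrees

Final answer: 132 degrees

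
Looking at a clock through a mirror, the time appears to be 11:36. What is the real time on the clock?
Reflection across the vertical (12-6) axis maps a hand at angle A degrees to (360 - A) degrees, which sends a reading of T minutes past 12:00 to (720 - T) minutes past 12:00.
Mirror reads 11:36 = 696 minutes past 12:00.
Actual time: (720 - 696) mod 720 = 24 minutes = 12:24.

Final answer: 12:24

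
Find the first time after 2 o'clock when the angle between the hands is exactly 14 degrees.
At t minutes past 2:00, the hour hand is at 30 x 2 + 0.5t degrees and the minute hand is at 6t degrees.
The smaller angle between them is 14 degrees when |30H - 5.5t| = 14 or |30H - 5.5t| = 346.
With H = 2, solve 30 x 2 - 5.5t = +/- target for each target:
  t = (30 x 2 - 14) / 5.5 = 8.36
  t = (30 x 2 + 14) / 5.5 = 13.45
  t = (30 x 2 - 346) / 5.5 = -52 (outside (0, 60))
  t = (30 x 2 + 346) / 5.5 = 73.82 (outside (0, 60))
Valid solutions in (0, 60): {8.36, 13.45} minutes.
The first occurrence is t = 8.36 minutes.
The hands form a 14-degree angle at 8.36 minutes past 2:00.

Final answer: 8.36 minutes past 2:00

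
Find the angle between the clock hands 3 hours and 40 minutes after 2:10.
First find the time 3 hours and 40 minutes after 2:10.
Total minutes: 2 x 60 + 10 + 3 x 60 + 40 = 350.
350 mod 720 = 350 minutes = 5:50.
Now compute the angle at 5:50:
Hour hand: 5 x 30 + 50 x 0.5 = 175 degrees
Minute hand: 50 x 6 = 300 degrees
Difference: |175 - 300| = 125 degrees
The angle is 125 degrees

Final answer: 125 degrees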